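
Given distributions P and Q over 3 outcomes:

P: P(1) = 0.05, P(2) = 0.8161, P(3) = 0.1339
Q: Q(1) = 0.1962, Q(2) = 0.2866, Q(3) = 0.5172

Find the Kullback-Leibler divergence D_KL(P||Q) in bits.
0.8724 bits

D_KL(P||Q) = Σ P(x) log₂(P(x)/Q(x))

Computing term by term:
  P(1)·log₂(P(1)/Q(1)) = 0.05·log₂(0.05/0.1962) = -0.09862
  P(2)·log₂(P(2)/Q(2)) = 0.8161·log₂(0.8161/0.2866) = 1.23207
  P(3)·log₂(P(3)/Q(3)) = 0.1339·log₂(0.1339/0.5172) = -0.26105

D_KL(P||Q) = -0.09862 + 1.23207 - 0.26105 = 0.87240 ≈ 0.8724 bits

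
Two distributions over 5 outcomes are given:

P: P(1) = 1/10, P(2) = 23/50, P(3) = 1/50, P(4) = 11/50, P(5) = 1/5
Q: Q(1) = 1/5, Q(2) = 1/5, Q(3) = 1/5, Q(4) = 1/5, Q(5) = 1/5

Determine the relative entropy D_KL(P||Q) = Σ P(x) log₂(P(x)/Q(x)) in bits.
0.4166 bits

D_KL(P||Q) = Σ P(x) log₂(P(x)/Q(x))

Computing term by term:
  P(1)·log₂(P(1)/Q(1)) = (1/10)·log₂((1/10)/(1/5)) = -0.10000
  P(2)·log₂(P(2)/Q(2)) = (23/50)·log₂((23/50)/(1/5)) = 0.55275
  P(3)·log₂(P(3)/Q(3)) = (1/50)·log₂((1/50)/(1/5)) = -0.06644
  P(4)·log₂(P(4)/Q(4)) = (11/50)·log₂((11/50)/(1/5)) = 0.03025
  P(5)·log₂(P(5)/Q(5)) = (1/5)·log₂((1/5)/(1/5)) = 0.00000

D_KL(P||Q) = -0.10000 + 0.55275 - 0.06644 + 0.03025 + 0.00000 = 0.41656 ≈ 0.4166 bits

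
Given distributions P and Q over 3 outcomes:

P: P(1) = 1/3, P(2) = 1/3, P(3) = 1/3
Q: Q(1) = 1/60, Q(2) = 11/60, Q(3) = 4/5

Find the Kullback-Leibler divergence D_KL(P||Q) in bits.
1.3071 bits

D_KL(P||Q) = Σ P(x) log₂(P(x)/Q(x))

Computing term by term:
  P(1)·log₂(P(1)/Q(1)) = (1/3)·log₂((1/3)/(1/60)) = 1.44064
  P(2)·log₂(P(2)/Q(2)) = (1/3)·log₂((1/3)/(11/60)) = 0.28750
  P(3)·log₂(P(3)/Q(3)) = (1/3)·log₂((1/3)/(4/5)) = -0.42101

D_KL(P||Q) = 1.44064 + 0.28750 - 0.42101 = 1.30713 ≈ 1.3071 bits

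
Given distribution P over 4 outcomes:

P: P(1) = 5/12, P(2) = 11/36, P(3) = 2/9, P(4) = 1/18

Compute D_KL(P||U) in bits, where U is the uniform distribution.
0.2372 bits

U(i) = 1/4 for all i

D_KL(P||U) = Σ P(x) log₂(P(x) / (1/4))
           = Σ P(x) log₂(P(x)) + log₂(4)
           = log₂(4) - H(P)

H(P) = -Σ P(x) log₂(P(x)):
  -P(1)·log₂(P(1)) = -(5/12)·log₂(5/12) = 0.52626
  -P(2)·log₂(P(2)) = -(11/36)·log₂(11/36) = 0.52265
  -P(3)·log₂(P(3)) = -(2/9)·log₂(2/9) = 0.48221
  -P(4)·log₂(P(4)) = -(1/18)·log₂(1/18) = 0.23166
H(P) = 0.52626 + 0.52265 + 0.48221 + 0.23166 = 1.76278 bits

log₂(4) = 2.00000 bits

D_KL(P||U) = 2.00000 - 1.76278 = 0.23722 ≈ 0.2372 bits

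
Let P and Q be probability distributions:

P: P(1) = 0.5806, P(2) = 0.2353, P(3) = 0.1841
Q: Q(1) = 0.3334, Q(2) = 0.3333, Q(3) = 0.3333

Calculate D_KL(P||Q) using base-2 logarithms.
0.1888 bits

D_KL(P||Q) = Σ P(x) log₂(P(x)/Q(x))

Computing term by term:
  P(1)·log₂(P(1)/Q(1)) = 0.5806·log₂(0.5806/0.3334) = 0.46465
  P(2)·log₂(P(2)/Q(2)) = 0.2353·log₂(0.2353/0.3333) = -0.11820
  P(3)·log₂(P(3)/Q(3)) = 0.1841·log₂(0.1841/0.3333) = -0.15765

D_KL(P||Q) = 0.46465 - 0.11820 - 0.15765 = 0.18880 ≈ 0.1888 bits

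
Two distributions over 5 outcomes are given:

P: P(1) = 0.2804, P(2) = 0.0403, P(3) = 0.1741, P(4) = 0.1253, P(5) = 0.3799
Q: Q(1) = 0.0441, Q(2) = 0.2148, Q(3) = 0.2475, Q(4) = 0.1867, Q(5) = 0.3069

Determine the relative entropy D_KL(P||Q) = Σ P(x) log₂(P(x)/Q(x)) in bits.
0.6075 bits

D_KL(P||Q) = Σ P(x) log₂(P(x)/Q(x))

Computing term by term:
  P(1)·log₂(P(1)/Q(1)) = 0.2804·log₂(0.2804/0.0441) = 0.74829
  P(2)·log₂(P(2)/Q(2)) = 0.0403·log₂(0.0403/0.2148) = -0.09729
  P(3)·log₂(P(3)/Q(3)) = 0.1741·log₂(0.1741/0.2475) = -0.08836
  P(4)·log₂(P(4)/Q(4)) = 0.1253·log₂(0.1253/0.1867) = -0.07209
  P(5)·log₂(P(5)/Q(5)) = 0.3799·log₂(0.3799/0.3069) = 0.11695

D_KL(P||Q) = 0.74829 - 0.09729 - 0.08836 - 0.07209 + 0.11695 = 0.60750 ≈ 0.6075 bits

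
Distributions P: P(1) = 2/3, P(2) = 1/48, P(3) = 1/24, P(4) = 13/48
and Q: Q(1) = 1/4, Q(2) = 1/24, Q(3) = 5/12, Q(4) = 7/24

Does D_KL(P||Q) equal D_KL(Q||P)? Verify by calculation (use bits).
D_KL(P||Q) = 0.7552 bits, D_KL(Q||P) = 1.1032 bits. No — D_KL(P||Q) ≠ D_KL(Q||P) for this pair.

D_KL(P||Q) = Σ P(x) log₂(P(x)/Q(x))

Computing term by term:
  P(1)·log₂(P(1)/Q(1)) = (2/3)·log₂((2/3)/(1/4)) = 0.94336
  P(2)·log₂(P(2)/Q(2)) = (1/48)·log₂((1/48)/(1/24)) = -0.02083
  P(3)·log₂(P(3)/Q(3)) = (1/24)·log₂((1/24)/(5/12)) = -0.13841
  P(4)·log₂(P(4)/Q(4)) = (13/48)·log₂((13/48)/(7/24)) = -0.02896

D_KL(P||Q) = 0.94336 - 0.02083 - 0.13841 - 0.02896 = 0.75516 ≈ 0.7552 bits

D_KL(Q||P) = Σ Q(x) log₂(Q(x)/P(x))

Computing term by term:
  Q(1)·log₂(Q(1)/P(1)) = (1/4)·log₂((1/4)/(2/3)) = -0.35376
  Q(2)·log₂(Q(2)/P(2)) = (1/24)·log₂((1/24)/(1/48)) = 0.04167
  Q(3)·log₂(Q(3)/P(3)) = (5/12)·log₂((5/12)/(1/24)) = 1.38414
  Q(4)·log₂(Q(4)/P(4)) = (7/24)·log₂((7/24)/(13/48)) = 0.03118

D_KL(Q||P) = -0.35376 + 0.04167 + 1.38414 + 0.03118 = 1.10323 ≈ 1.1032 bits

These are NOT equal (difference: 0.3480 bits). KL divergence is asymmetric: D_KL(P||Q) ≠ D_KL(Q||P) in general.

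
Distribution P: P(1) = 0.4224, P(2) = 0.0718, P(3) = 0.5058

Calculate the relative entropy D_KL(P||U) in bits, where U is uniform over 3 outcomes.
0.2896 bits

U(i) = 1/3 for all i

D_KL(P||U) = Σ P(x) log₂(P(x) / (1/3))
           = Σ P(x) log₂(P(x)) + log₂(3)
           = log₂(3) - H(P)

H(P) = -Σ P(x) log₂(P(x)):
  -P(1)·log₂(P(1)) = -(0.4224)·log₂(0.4224) = 0.52518
  -P(2)·log₂(P(2)) = -(0.0718)·log₂(0.0718) = 0.27283
  -P(3)·log₂(P(3)) = -(0.5058)·log₂(0.5058) = 0.49738
H(P) = 0.52518 + 0.27283 + 0.49738 = 1.29539 bits

log₂(3) = 1.58496 bits

D_KL(P||U) = 1.58496 - 1.29539 = 0.28957 ≈ 0.2896 bits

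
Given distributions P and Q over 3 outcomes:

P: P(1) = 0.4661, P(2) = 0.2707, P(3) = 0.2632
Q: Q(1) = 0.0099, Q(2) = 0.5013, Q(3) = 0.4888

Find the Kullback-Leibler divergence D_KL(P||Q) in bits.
2.1144 bits

D_KL(P||Q) = Σ P(x) log₂(P(x)/Q(x))

Computing term by term:
  P(1)·log₂(P(1)/Q(1)) = 0.4661·log₂(0.4661/0.0099) = 2.59015
  P(2)·log₂(P(2)/Q(2)) = 0.2707·log₂(0.2707/0.5013) = -0.24065
  P(3)·log₂(P(3)/Q(3)) = 0.2632·log₂(0.2632/0.4888) = -0.23506

D_KL(P||Q) = 2.59015 - 0.24065 - 0.23506 = 2.11444 ≈ 2.1144 bits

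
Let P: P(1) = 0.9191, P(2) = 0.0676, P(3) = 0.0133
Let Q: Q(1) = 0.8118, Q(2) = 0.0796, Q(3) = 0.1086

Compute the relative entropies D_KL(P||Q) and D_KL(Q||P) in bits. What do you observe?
D_KL(P||Q) = 0.1084 bits, D_KL(Q||P) = 0.2024 bits. The two directions give different values (D_KL(Q||P) exceeds D_KL(P||Q) by 0.0940 bits): KL divergence is asymmetric.

D_KL(P||Q) = Σ P(x) log₂(P(x)/Q(x))

Computing term by term:
  P(1)·log₂(P(1)/Q(1)) = 0.9191·log₂(0.9191/0.8118) = 0.16461
  P(2)·log₂(P(2)/Q(2)) = 0.0676·log₂(0.0676/0.0796) = -0.01594
  P(3)·log₂(P(3)/Q(3)) = 0.0133·log₂(0.0133/0.1086) = -0.04029

D_KL(P||Q) = 0.16461 - 0.01594 - 0.04029 = 0.10838 ≈ 0.1084 bits

D_KL(Q||P) = Σ Q(x) log₂(Q(x)/P(x))

Computing term by term:
  Q(1)·log₂(Q(1)/P(1)) = 0.8118·log₂(0.8118/0.9191) = -0.14539
  Q(2)·log₂(Q(2)/P(2)) = 0.0796·log₂(0.0796/0.0676) = 0.01877
  Q(3)·log₂(Q(3)/P(3)) = 0.1086·log₂(0.1086/0.0133) = 0.32901

D_KL(Q||P) = -0.14539 + 0.01877 + 0.32901 = 0.20239 ≈ 0.2024 bits

These are NOT equal (difference: 0.0940 bits). KL divergence is asymmetric: D_KL(P||Q) ≠ D_KL(Q||P) in general.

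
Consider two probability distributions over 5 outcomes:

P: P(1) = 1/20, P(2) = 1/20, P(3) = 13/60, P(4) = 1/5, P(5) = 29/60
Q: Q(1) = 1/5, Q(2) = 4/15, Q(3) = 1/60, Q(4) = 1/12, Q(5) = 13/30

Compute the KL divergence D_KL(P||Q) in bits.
0.9098 bits

D_KL(P||Q) = Σ P(x) log₂(P(x)/Q(x))

Computing term by term:
  P(1)·log₂(P(1)/Q(1)) = (1/20)·log₂((1/20)/(1/5)) = -0.10000
  P(2)·log₂(P(2)/Q(2)) = (1/20)·log₂((1/20)/(4/15)) = -0.12075
  P(3)·log₂(P(3)/Q(3)) = (13/60)·log₂((13/60)/(1/60)) = 0.80176
  P(4)·log₂(P(4)/Q(4)) = (1/5)·log₂((1/5)/(1/12)) = 0.25261
  P(5)·log₂(P(5)/Q(5)) = (29/60)·log₂((29/60)/(13/30)) = 0.07614

D_KL(P||Q) = -0.10000 - 0.12075 + 0.80176 + 0.25261 + 0.07614 = 0.90976 ≈ 0.9098 bits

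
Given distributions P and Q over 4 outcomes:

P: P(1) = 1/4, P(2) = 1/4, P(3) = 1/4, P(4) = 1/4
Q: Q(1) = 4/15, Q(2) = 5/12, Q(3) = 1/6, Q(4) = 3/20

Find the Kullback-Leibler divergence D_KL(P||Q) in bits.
0.1230 bits

D_KL(P||Q) = Σ P(x) log₂(P(x)/Q(x))

Computing term by term:
  P(1)·log₂(P(1)/Q(1)) = (1/4)·log₂((1/4)/(4/15)) = -0.02328
  P(2)·log₂(P(2)/Q(2)) = (1/4)·log₂((1/4)/(5/12)) = -0.18424
  P(3)·log₂(P(3)/Q(3)) = (1/4)·log₂((1/4)/(1/6)) = 0.14624
  P(4)·log₂(P(4)/Q(4)) = (1/4)·log₂((1/4)/(3/20)) = 0.18424

D_KL(P||Q) = -0.02328 - 0.18424 + 0.14624 + 0.18424 = 0.12296 ≈ 0.1230 bits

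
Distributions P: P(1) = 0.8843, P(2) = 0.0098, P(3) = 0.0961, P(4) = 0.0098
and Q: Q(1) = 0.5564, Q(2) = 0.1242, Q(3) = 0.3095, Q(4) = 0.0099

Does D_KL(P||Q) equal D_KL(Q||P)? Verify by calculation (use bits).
D_KL(P||Q) = 0.3929 bits, D_KL(Q||P) = 0.6055 bits. No — D_KL(P||Q) ≠ D_KL(Q||P) for this pair.

D_KL(P||Q) = Σ P(x) log₂(P(x)/Q(x))

Computing term by term:
  P(1)·log₂(P(1)/Q(1)) = 0.8843·log₂(0.8843/0.5564) = 0.59108
  P(2)·log₂(P(2)/Q(2)) = 0.0098·log₂(0.0098/0.1242) = -0.03590
  P(3)·log₂(P(3)/Q(3)) = 0.0961·log₂(0.0961/0.3095) = -0.16215
  P(4)·log₂(P(4)/Q(4)) = 0.0098·log₂(0.0098/0.0099) = -0.00014

D_KL(P||Q) = 0.59108 - 0.03590 - 0.16215 - 0.00014 = 0.39289 ≈ 0.3929 bits

D_KL(Q||P) = Σ Q(x) log₂(Q(x)/P(x))

Computing term by term:
  Q(1)·log₂(Q(1)/P(1)) = 0.5564·log₂(0.5564/0.8843) = -0.37191
  Q(2)·log₂(Q(2)/P(2)) = 0.1242·log₂(0.1242/0.0098) = 0.45504
  Q(3)·log₂(Q(3)/P(3)) = 0.3095·log₂(0.3095/0.0961) = 0.52223
  Q(4)·log₂(Q(4)/P(4)) = 0.0099·log₂(0.0099/0.0098) = 0.00015

D_KL(Q||P) = -0.37191 + 0.45504 + 0.52223 + 0.00015 = 0.60551 ≈ 0.6055 bits

These are NOT equal (difference: 0.2126 bits). KL divergence is asymmetric: D_KL(P||Q) ≠ D_KL(Q||P) in general.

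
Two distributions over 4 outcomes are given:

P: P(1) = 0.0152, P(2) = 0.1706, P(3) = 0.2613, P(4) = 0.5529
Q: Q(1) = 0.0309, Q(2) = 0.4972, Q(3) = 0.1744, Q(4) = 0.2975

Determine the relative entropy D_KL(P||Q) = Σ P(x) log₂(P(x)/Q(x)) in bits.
0.3680 bits

D_KL(P||Q) = Σ P(x) log₂(P(x)/Q(x))

Computing term by term:
  P(1)·log₂(P(1)/Q(1)) = 0.0152·log₂(0.0152/0.0309) = -0.01556
  P(2)·log₂(P(2)/Q(2)) = 0.1706·log₂(0.1706/0.4972) = -0.26327
  P(3)·log₂(P(3)/Q(3)) = 0.2613·log₂(0.2613/0.1744) = 0.15242
  P(4)·log₂(P(4)/Q(4)) = 0.5529·log₂(0.5529/0.2975) = 0.49436

D_KL(P||Q) = -0.01556 - 0.26327 + 0.15242 + 0.49436 = 0.36795 ≈ 0.3680 bits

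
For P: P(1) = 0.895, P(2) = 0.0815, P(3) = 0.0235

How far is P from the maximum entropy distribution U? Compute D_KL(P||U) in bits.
1.0198 bits

U(i) = 1/3 for all i

D_KL(P||U) = Σ P(x) log₂(P(x) / (1/3))
           = Σ P(x) log₂(P(x)) + log₂(3)
           = log₂(3) - H(P)

H(P) = -Σ P(x) log₂(P(x)):
  -P(1)·log₂(P(1)) = -(0.895)·log₂(0.895) = 0.14324
  -P(2)·log₂(P(2)) = -(0.0815)·log₂(0.0815) = 0.29479
  -P(3)·log₂(P(3)) = -(0.0235)·log₂(0.0235) = 0.12716
H(P) = 0.14324 + 0.29479 + 0.12716 = 0.56519 bits

log₂(3) = 1.58496 bits

D_KL(P||U) = 1.58496 - 0.56519 = 1.01977 ≈ 1.0198 bits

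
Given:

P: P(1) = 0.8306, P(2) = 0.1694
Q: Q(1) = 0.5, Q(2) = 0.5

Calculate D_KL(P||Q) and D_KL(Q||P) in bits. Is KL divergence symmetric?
D_KL(P||Q) = 0.3437 bits, D_KL(Q||P) = 0.4146 bits. No, KL divergence is not symmetric.

D_KL(P||Q) = Σ P(x) log₂(P(x)/Q(x))

Computing term by term:
  P(1)·log₂(P(1)/Q(1)) = 0.8306·log₂(0.8306/0.5) = 0.60819
  P(2)·log₂(P(2)/Q(2)) = 0.1694·log₂(0.1694/0.5) = -0.26452

D_KL(P||Q) = 0.60819 - 0.26452 = 0.34367 ≈ 0.3437 bits

D_KL(Q||P) = Σ Q(x) log₂(Q(x)/P(x))

Computing term by term:
  Q(1)·log₂(Q(1)/P(1)) = 0.5·log₂(0.5/0.8306) = -0.36611
  Q(2)·log₂(Q(2)/P(2)) = 0.5·log₂(0.5/0.1694) = 0.78075

D_KL(Q||P) = -0.36611 + 0.78075 = 0.41464 ≈ 0.4146 bits

These are NOT equal (difference: 0.0709 bits). KL divergence is asymmetric: D_KL(P||Q) ≠ D_KL(Q||P) in general.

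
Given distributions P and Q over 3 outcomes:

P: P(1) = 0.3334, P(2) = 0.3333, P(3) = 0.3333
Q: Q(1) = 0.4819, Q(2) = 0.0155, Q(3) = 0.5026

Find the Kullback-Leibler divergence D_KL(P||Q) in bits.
1.1006 bits

D_KL(P||Q) = Σ P(x) log₂(P(x)/Q(x))

Computing term by term:
  P(1)·log₂(P(1)/Q(1)) = 0.3334·log₂(0.3334/0.4819) = -0.17720
  P(2)·log₂(P(2)/Q(2)) = 0.3333·log₂(0.3333/0.0155) = 1.47535
  P(3)·log₂(P(3)/Q(3)) = 0.3333·log₂(0.3333/0.5026) = -0.19751

D_KL(P||Q) = -0.17720 + 1.47535 - 0.19751 = 1.10064 ≈ 1.1006 bits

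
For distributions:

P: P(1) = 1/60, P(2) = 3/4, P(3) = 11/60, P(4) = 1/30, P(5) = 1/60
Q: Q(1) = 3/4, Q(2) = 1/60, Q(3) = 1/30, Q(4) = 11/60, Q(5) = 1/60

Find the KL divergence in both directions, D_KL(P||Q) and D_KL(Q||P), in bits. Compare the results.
D_KL(P||Q) = 4.3963 bits, D_KL(Q||P) = 4.3963 bits. The two directions give exactly the same value for this pair.

D_KL(P||Q) = Σ P(x) log₂(P(x)/Q(x))

Computing term by term:
  P(1)·log₂(P(1)/Q(1)) = (1/60)·log₂((1/60)/(3/4)) = -0.09153
  P(2)·log₂(P(2)/Q(2)) = (3/4)·log₂((3/4)/(1/60)) = 4.11889
  P(3)·log₂(P(3)/Q(3)) = (11/60)·log₂((11/60)/(1/30)) = 0.45090
  P(4)·log₂(P(4)/Q(4)) = (1/30)·log₂((1/30)/(11/60)) = -0.08198
  P(5)·log₂(P(5)/Q(5)) = (1/60)·log₂((1/60)/(1/60)) = 0.00000

D_KL(P||Q) = -0.09153 + 4.11889 + 0.45090 - 0.08198 + 0.00000 = 4.39628 ≈ 4.3963 bits

D_KL(Q||P) = Σ Q(x) log₂(Q(x)/P(x))

Computing term by term:
  Q(1)·log₂(Q(1)/P(1)) = (3/4)·log₂((3/4)/(1/60)) = 4.11889
  Q(2)·log₂(Q(2)/P(2)) = (1/60)·log₂((1/60)/(3/4)) = -0.09153
  Q(3)·log₂(Q(3)/P(3)) = (1/30)·log₂((1/30)/(11/60)) = -0.08198
  Q(4)·log₂(Q(4)/P(4)) = (11/60)·log₂((11/60)/(1/30)) = 0.45090
  Q(5)·log₂(Q(5)/P(5)) = (1/60)·log₂((1/60)/(1/60)) = 0.00000

D_KL(Q||P) = 4.11889 - 0.09153 - 0.08198 + 0.45090 + 0.00000 = 4.39628 ≈ 4.3963 bits

These ARE equal here. Q is P with outcomes relabeled (Q(1) = P(2), Q(2) = P(1), Q(3) = P(4), Q(4) = P(3)) by a relabeling that is its own inverse, so the two sums contain exactly the same terms in a different order. This is a special case — KL divergence is not symmetric in general: D_KL(P||Q) ≠ D_KL(Q||P) for most P, Q.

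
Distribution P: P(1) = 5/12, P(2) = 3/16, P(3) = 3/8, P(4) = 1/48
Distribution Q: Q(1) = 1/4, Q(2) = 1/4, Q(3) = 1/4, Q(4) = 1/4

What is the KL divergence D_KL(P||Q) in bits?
0.3739 bits

D_KL(P||Q) = Σ P(x) log₂(P(x)/Q(x))

Computing term by term:
  P(1)·log₂(P(1)/Q(1)) = (5/12)·log₂((5/12)/(1/4)) = 0.30707
  P(2)·log₂(P(2)/Q(2)) = (3/16)·log₂((3/16)/(1/4)) = -0.07782
  P(3)·log₂(P(3)/Q(3)) = (3/8)·log₂((3/8)/(1/4)) = 0.21936
  P(4)·log₂(P(4)/Q(4)) = (1/48)·log₂((1/48)/(1/4)) = -0.07469

D_KL(P||Q) = 0.30707 - 0.07782 + 0.21936 - 0.07469 = 0.37392 ≈ 0.3739 bits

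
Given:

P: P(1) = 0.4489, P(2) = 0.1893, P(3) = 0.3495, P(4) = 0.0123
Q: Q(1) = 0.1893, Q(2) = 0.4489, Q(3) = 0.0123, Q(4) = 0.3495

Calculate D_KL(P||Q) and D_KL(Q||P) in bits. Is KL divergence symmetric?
D_KL(P||Q) = 1.9516 bits, D_KL(Q||P) = 1.9516 bits. The two values coincide for this particular pair, but no — KL divergence is not symmetric in general.

D_KL(P||Q) = Σ P(x) log₂(P(x)/Q(x))

Computing term by term:
  P(1)·log₂(P(1)/Q(1)) = 0.4489·log₂(0.4489/0.1893) = 0.55920
  P(2)·log₂(P(2)/Q(2)) = 0.1893·log₂(0.1893/0.4489) = -0.23581
  P(3)·log₂(P(3)/Q(3)) = 0.3495·log₂(0.3495/0.0123) = 1.68758
  P(4)·log₂(P(4)/Q(4)) = 0.0123·log₂(0.0123/0.3495) = -0.05939

D_KL(P||Q) = 0.55920 - 0.23581 + 1.68758 - 0.05939 = 1.95158 ≈ 1.9516 bits

D_KL(Q||P) = Σ Q(x) log₂(Q(x)/P(x))

Computing term by term:
  Q(1)·log₂(Q(1)/P(1)) = 0.1893·log₂(0.1893/0.4489) = -0.23581
  Q(2)·log₂(Q(2)/P(2)) = 0.4489·log₂(0.4489/0.1893) = 0.55920
  Q(3)·log₂(Q(3)/P(3)) = 0.0123·log₂(0.0123/0.3495) = -0.05939
  Q(4)·log₂(Q(4)/P(4)) = 0.3495·log₂(0.3495/0.0123) = 1.68758

D_KL(Q||P) = -0.23581 + 0.55920 - 0.05939 + 1.68758 = 1.95158 ≈ 1.9516 bits

These ARE equal here. Q is P with outcomes relabeled (Q(1) = P(2), Q(2) = P(1), Q(3) = P(4), Q(4) = P(3)) by a relabeling that is its own inverse, so the two sums contain exactly the same terms in a different order. This is a special case — KL divergence is not symmetric in general: D_KL(P||Q) ≠ D_KL(Q||P) for most P, Q.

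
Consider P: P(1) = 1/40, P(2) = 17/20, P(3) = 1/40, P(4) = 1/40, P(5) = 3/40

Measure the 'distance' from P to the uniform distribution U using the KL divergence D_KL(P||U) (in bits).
1.4432 bits

U(i) = 1/5 for all i

D_KL(P||U) = Σ P(x) log₂(P(x) / (1/5))
           = Σ P(x) log₂(P(x)) + log₂(5)
           = log₂(5) - H(P)

H(P) = -Σ P(x) log₂(P(x)):
  -P(1)·log₂(P(1)) = -(1/40)·log₂(1/40) = 0.13305
  -P(2)·log₂(P(2)) = -(17/20)·log₂(17/20) = 0.19930
  -P(3)·log₂(P(3)) = -(1/40)·log₂(1/40) = 0.13305
  -P(4)·log₂(P(4)) = -(1/40)·log₂(1/40) = 0.13305
  -P(5)·log₂(P(5)) = -(3/40)·log₂(3/40) = 0.28027
H(P) = 0.13305 + 0.19930 + 0.13305 + 0.13305 + 0.28027 = 0.87872 bits

log₂(5) = 2.32193 bits

D_KL(P||U) = 2.32193 - 0.87872 = 1.44321 ≈ 1.4432 bits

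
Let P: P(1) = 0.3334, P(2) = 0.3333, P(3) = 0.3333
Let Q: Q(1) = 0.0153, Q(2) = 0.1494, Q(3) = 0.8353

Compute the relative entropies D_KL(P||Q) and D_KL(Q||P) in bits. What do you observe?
D_KL(P||Q) = 1.4262 bits, D_KL(Q||P) = 0.8662 bits. The two directions give different values (D_KL(P||Q) exceeds D_KL(Q||P) by 0.5600 bits): KL divergence is asymmetric.

D_KL(P||Q) = Σ P(x) log₂(P(x)/Q(x))

Computing term by term:
  P(1)·log₂(P(1)/Q(1)) = 0.3334·log₂(0.3334/0.0153) = 1.48218
  P(2)·log₂(P(2)/Q(2)) = 0.3333·log₂(0.3333/0.1494) = 0.38584
  P(3)·log₂(P(3)/Q(3)) = 0.3333·log₂(0.3333/0.8353) = -0.44178

D_KL(P||Q) = 1.48218 + 0.38584 - 0.44178 = 1.42624 ≈ 1.4262 bits

D_KL(Q||P) = Σ Q(x) log₂(Q(x)/P(x))

Computing term by term:
  Q(1)·log₂(Q(1)/P(1)) = 0.0153·log₂(0.0153/0.3334) = -0.06802
  Q(2)·log₂(Q(2)/P(2)) = 0.1494·log₂(0.1494/0.3333) = -0.17295
  Q(3)·log₂(Q(3)/P(3)) = 0.8353·log₂(0.8353/0.3333) = 1.10717

D_KL(Q||P) = -0.06802 - 0.17295 + 1.10717 = 0.86620 ≈ 0.8662 bits

These are NOT equal (difference: 0.5600 bits). KL divergence is asymmetric: D_KL(P||Q) ≠ D_KL(Q||P) in general.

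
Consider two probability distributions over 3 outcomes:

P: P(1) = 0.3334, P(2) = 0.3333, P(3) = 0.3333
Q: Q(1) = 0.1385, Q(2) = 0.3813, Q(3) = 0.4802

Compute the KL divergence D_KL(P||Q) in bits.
0.1823 bits

D_KL(P||Q) = Σ P(x) log₂(P(x)/Q(x))

Computing term by term:
  P(1)·log₂(P(1)/Q(1)) = 0.3334·log₂(0.3334/0.1385) = 0.42254
  P(2)·log₂(P(2)/Q(2)) = 0.3333·log₂(0.3333/0.3813) = -0.06470
  P(3)·log₂(P(3)/Q(3)) = 0.3333·log₂(0.3333/0.4802) = -0.17559

D_KL(P||Q) = 0.42254 - 0.06470 - 0.17559 = 0.18225 ≈ 0.1823 bits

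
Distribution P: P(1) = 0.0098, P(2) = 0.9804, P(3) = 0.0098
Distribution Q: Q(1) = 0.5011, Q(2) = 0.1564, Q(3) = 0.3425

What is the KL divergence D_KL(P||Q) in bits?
2.4904 bits

D_KL(P||Q) = Σ P(x) log₂(P(x)/Q(x))

Computing term by term:
  P(1)·log₂(P(1)/Q(1)) = 0.0098·log₂(0.0098/0.5011) = -0.05563
  P(2)·log₂(P(2)/Q(2)) = 0.9804·log₂(0.9804/0.1564) = 2.59623
  P(3)·log₂(P(3)/Q(3)) = 0.0098·log₂(0.0098/0.3425) = -0.05025

D_KL(P||Q) = -0.05563 + 2.59623 - 0.05025 = 2.49035 ≈ 2.4904 bits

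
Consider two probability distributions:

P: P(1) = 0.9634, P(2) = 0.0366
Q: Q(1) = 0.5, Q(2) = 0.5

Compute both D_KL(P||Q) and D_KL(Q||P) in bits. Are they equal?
D_KL(P||Q) = 0.7735 bits, D_KL(Q||P) = 1.4129 bits. No, they are not equal.

D_KL(P||Q) = Σ P(x) log₂(P(x)/Q(x))

Computing term by term:
  P(1)·log₂(P(1)/Q(1)) = 0.9634·log₂(0.9634/0.5) = 0.91158
  P(2)·log₂(P(2)/Q(2)) = 0.0366·log₂(0.0366/0.5) = -0.13806

D_KL(P||Q) = 0.91158 - 0.13806 = 0.77352 ≈ 0.7735 bits

D_KL(Q||P) = Σ Q(x) log₂(Q(x)/P(x))

Computing term by term:
  Q(1)·log₂(Q(1)/P(1)) = 0.5·log₂(0.5/0.9634) = -0.47310
  Q(2)·log₂(Q(2)/P(2)) = 0.5·log₂(0.5/0.0366) = 1.88601

D_KL(Q||P) = -0.47310 + 1.88601 = 1.41291 ≈ 1.4129 bits

These are NOT equal (difference: 0.6394 bits). KL divergence is asymmetric: D_KL(P||Q) ≠ D_KL(Q||P) in general.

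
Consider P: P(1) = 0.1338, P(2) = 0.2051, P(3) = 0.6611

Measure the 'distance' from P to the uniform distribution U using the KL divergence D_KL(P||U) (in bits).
0.3332 bits

U(i) = 1/3 for all i

D_KL(P||U) = Σ P(x) log₂(P(x) / (1/3))
           = Σ P(x) log₂(P(x)) + log₂(3)
           = log₂(3) - H(P)

H(P) = -Σ P(x) log₂(P(x)):
  -P(1)·log₂(P(1)) = -(0.1338)·log₂(0.1338) = 0.38827
  -P(2)·log₂(P(2)) = -(0.2051)·log₂(0.2051) = 0.46878
  -P(3)·log₂(P(3)) = -(0.6611)·log₂(0.6611) = 0.39472
H(P) = 0.38827 + 0.46878 + 0.39472 = 1.25177 bits

log₂(3) = 1.58496 bits

D_KL(P||U) = 1.58496 - 1.25177 = 0.33319 ≈ 0.3332 bits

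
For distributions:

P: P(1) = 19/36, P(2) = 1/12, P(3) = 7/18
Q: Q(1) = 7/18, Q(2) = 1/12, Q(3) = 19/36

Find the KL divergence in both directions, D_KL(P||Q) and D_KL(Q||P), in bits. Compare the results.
D_KL(P||Q) = 0.0612 bits, D_KL(Q||P) = 0.0612 bits. The two directions give exactly the same value for this pair.

D_KL(P||Q) = Σ P(x) log₂(P(x)/Q(x))

Computing term by term:
  P(1)·log₂(P(1)/Q(1)) = (19/36)·log₂((19/36)/(7/18)) = 0.23252
  P(2)·log₂(P(2)/Q(2)) = (1/12)·log₂((1/12)/(1/12)) = 0.00000
  P(3)·log₂(P(3)/Q(3)) = (7/18)·log₂((7/18)/(19/36)) = -0.17133

D_KL(P||Q) = 0.23252 + 0.00000 - 0.17133 = 0.06119 ≈ 0.0612 bits

D_KL(Q||P) = Σ Q(x) log₂(Q(x)/P(x))

Computing term by term:
  Q(1)·log₂(Q(1)/P(1)) = (7/18)·log₂((7/18)/(19/36)) = -0.17133
  Q(2)·log₂(Q(2)/P(2)) = (1/12)·log₂((1/12)/(1/12)) = 0.00000
  Q(3)·log₂(Q(3)/P(3)) = (19/36)·log₂((19/36)/(7/18)) = 0.23252

D_KL(Q||P) = -0.17133 + 0.00000 + 0.23252 = 0.06119 ≈ 0.0612 bits

These ARE equal here. Q is P with outcomes relabeled (Q(1) = P(3), Q(3) = P(1)) by a relabeling that is its own inverse, so the two sums contain exactly the same terms in a different order. This is a special case — KL divergence is not symmetric in general: D_KL(P||Q) ≠ D_KL(Q||P) for most P, Q.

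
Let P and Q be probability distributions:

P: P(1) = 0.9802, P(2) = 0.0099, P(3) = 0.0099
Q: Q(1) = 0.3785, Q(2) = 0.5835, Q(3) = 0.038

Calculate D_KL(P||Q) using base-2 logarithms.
1.2682 bits

D_KL(P||Q) = Σ P(x) log₂(P(x)/Q(x))

Computing term by term:
  P(1)·log₂(P(1)/Q(1)) = 0.9802·log₂(0.9802/0.3785) = 1.34560
  P(2)·log₂(P(2)/Q(2)) = 0.0099·log₂(0.0099/0.5835) = -0.05822
  P(3)·log₂(P(3)/Q(3)) = 0.0099·log₂(0.0099/0.038) = -0.01921

D_KL(P||Q) = 1.34560 - 0.05822 - 0.01921 = 1.26817 ≈ 1.2682 bits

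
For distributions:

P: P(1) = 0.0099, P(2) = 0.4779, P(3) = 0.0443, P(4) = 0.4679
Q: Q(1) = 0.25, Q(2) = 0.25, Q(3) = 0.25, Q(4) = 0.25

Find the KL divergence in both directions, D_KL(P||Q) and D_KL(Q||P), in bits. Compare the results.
D_KL(P||Q) = 0.7131 bits, D_KL(Q||P) = 1.3290 bits. D_KL(Q||P) is larger than D_KL(P||Q) by 0.6159 bits; the two directions differ.

D_KL(P||Q) = Σ P(x) log₂(P(x)/Q(x))

Computing term by term:
  P(1)·log₂(P(1)/Q(1)) = 0.0099·log₂(0.0099/0.25) = -0.04612
  P(2)·log₂(P(2)/Q(2)) = 0.4779·log₂(0.4779/0.25) = 0.44673
  P(3)·log₂(P(3)/Q(3)) = 0.0443·log₂(0.0443/0.25) = -0.11060
  P(4)·log₂(P(4)/Q(4)) = 0.4679·log₂(0.4679/0.25) = 0.42311

D_KL(P||Q) = -0.04612 + 0.44673 - 0.11060 + 0.42311 = 0.71312 ≈ 0.7131 bits

D_KL(Q||P) = Σ Q(x) log₂(Q(x)/P(x))

Computing term by term:
  Q(1)·log₂(Q(1)/P(1)) = 0.25·log₂(0.25/0.0099) = 1.16459
  Q(2)·log₂(Q(2)/P(2)) = 0.25·log₂(0.25/0.4779) = -0.23370
  Q(3)·log₂(Q(3)/P(3)) = 0.25·log₂(0.25/0.0443) = 0.62414
  Q(4)·log₂(Q(4)/P(4)) = 0.25·log₂(0.25/0.4679) = -0.22607

D_KL(Q||P) = 1.16459 - 0.23370 + 0.62414 - 0.22607 = 1.32896 ≈ 1.3290 bits

These are NOT equal (difference: 0.6159 bits). KL divergence is asymmetric: D_KL(P||Q) ≠ D_KL(Q||P) in general.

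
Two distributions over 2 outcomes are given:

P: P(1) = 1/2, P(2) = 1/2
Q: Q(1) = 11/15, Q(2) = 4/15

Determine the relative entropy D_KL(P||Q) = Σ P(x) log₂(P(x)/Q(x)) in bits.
0.1772 bits

D_KL(P||Q) = Σ P(x) log₂(P(x)/Q(x))

Computing term by term:
  P(1)·log₂(P(1)/Q(1)) = (1/2)·log₂((1/2)/(11/15)) = -0.27627
  P(2)·log₂(P(2)/Q(2)) = (1/2)·log₂((1/2)/(4/15)) = 0.45345

D_KL(P||Q) = -0.27627 + 0.45345 = 0.17718 ≈ 0.1772 bits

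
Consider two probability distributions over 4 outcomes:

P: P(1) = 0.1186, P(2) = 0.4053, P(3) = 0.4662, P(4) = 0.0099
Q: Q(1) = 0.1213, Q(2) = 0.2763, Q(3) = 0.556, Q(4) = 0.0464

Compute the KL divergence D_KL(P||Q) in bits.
0.0796 bits

D_KL(P||Q) = Σ P(x) log₂(P(x)/Q(x))

Computing term by term:
  P(1)·log₂(P(1)/Q(1)) = 0.1186·log₂(0.1186/0.1213) = -0.00385
  P(2)·log₂(P(2)/Q(2)) = 0.4053·log₂(0.4053/0.2763) = 0.22403
  P(3)·log₂(P(3)/Q(3)) = 0.4662·log₂(0.4662/0.556) = -0.11848
  P(4)·log₂(P(4)/Q(4)) = 0.0099·log₂(0.0099/0.0464) = -0.02206

D_KL(P||Q) = -0.00385 + 0.22403 - 0.11848 - 0.02206 = 0.07964 ≈ 0.0796 bits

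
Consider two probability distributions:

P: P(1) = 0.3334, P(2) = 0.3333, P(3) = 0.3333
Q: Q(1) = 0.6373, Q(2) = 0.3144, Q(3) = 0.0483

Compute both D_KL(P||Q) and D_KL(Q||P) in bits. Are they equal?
D_KL(P||Q) = 0.6453 bits, D_KL(Q||P) = 0.4346 bits. No, they are not equal.

D_KL(P||Q) = Σ P(x) log₂(P(x)/Q(x))

Computing term by term:
  P(1)·log₂(P(1)/Q(1)) = 0.3334·log₂(0.3334/0.6373) = -0.31164
  P(2)·log₂(P(2)/Q(2)) = 0.3333·log₂(0.3333/0.3144) = 0.02807
  P(3)·log₂(P(3)/Q(3)) = 0.3333·log₂(0.3333/0.0483) = 0.92882

D_KL(P||Q) = -0.31164 + 0.02807 + 0.92882 = 0.64525 ≈ 0.6453 bits

D_KL(Q||P) = Σ Q(x) log₂(Q(x)/P(x))

Computing term by term:
  Q(1)·log₂(Q(1)/P(1)) = 0.6373·log₂(0.6373/0.3334) = 0.59570
  Q(2)·log₂(Q(2)/P(2)) = 0.3144·log₂(0.3144/0.3333) = -0.02648
  Q(3)·log₂(Q(3)/P(3)) = 0.0483·log₂(0.0483/0.3333) = -0.13460

D_KL(Q||P) = 0.59570 - 0.02648 - 0.13460 = 0.43462 ≈ 0.4346 bits

These are NOT equal (difference: 0.2107 bits). KL divergence is asymmetric: D_KL(P||Q) ≠ D_KL(Q||P) in general.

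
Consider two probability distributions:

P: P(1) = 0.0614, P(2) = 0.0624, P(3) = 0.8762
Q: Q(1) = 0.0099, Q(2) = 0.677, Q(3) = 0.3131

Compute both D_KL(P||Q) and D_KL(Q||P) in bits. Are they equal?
D_KL(P||Q) = 1.2479 bits, D_KL(Q||P) = 1.8377 bits. No, they are not equal.

D_KL(P||Q) = Σ P(x) log₂(P(x)/Q(x))

Computing term by term:
  P(1)·log₂(P(1)/Q(1)) = 0.0614·log₂(0.0614/0.0099) = 0.16165
  P(2)·log₂(P(2)/Q(2)) = 0.0624·log₂(0.0624/0.677) = -0.21463
  P(3)·log₂(P(3)/Q(3)) = 0.8762·log₂(0.8762/0.3131) = 1.30084

D_KL(P||Q) = 0.16165 - 0.21463 + 1.30084 = 1.24786 ≈ 1.2479 bits

D_KL(Q||P) = Σ Q(x) log₂(Q(x)/P(x))

Computing term by term:
  Q(1)·log₂(Q(1)/P(1)) = 0.0099·log₂(0.0099/0.0614) = -0.02606
  Q(2)·log₂(Q(2)/P(2)) = 0.677·log₂(0.677/0.0624) = 2.32857
  Q(3)·log₂(Q(3)/P(3)) = 0.3131·log₂(0.3131/0.8762) = -0.46484

D_KL(Q||P) = -0.02606 + 2.32857 - 0.46484 = 1.83767 ≈ 1.8377 bits

These are NOT equal (difference: 0.5898 bits). KL divergence is asymmetric: D_KL(P||Q) ≠ D_KL(Q||P) in general.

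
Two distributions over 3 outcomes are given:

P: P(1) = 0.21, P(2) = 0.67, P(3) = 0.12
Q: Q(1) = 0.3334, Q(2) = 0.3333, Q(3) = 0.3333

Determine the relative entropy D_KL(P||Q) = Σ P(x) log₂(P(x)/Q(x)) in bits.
0.3580 bits

D_KL(P||Q) = Σ P(x) log₂(P(x)/Q(x))

Computing term by term:
  P(1)·log₂(P(1)/Q(1)) = 0.21·log₂(0.21/0.3334) = -0.14004
  P(2)·log₂(P(2)/Q(2)) = 0.67·log₂(0.67/0.3333) = 0.67492
  P(3)·log₂(P(3)/Q(3)) = 0.12·log₂(0.12/0.3333) = -0.17685

D_KL(P||Q) = -0.14004 + 0.67492 - 0.17685 = 0.35803 ≈ 0.3580 bits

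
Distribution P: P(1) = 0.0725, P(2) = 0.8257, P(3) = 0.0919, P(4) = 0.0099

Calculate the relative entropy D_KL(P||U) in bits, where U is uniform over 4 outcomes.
1.1150 bits

U(i) = 1/4 for all i

D_KL(P||U) = Σ P(x) log₂(P(x) / (1/4))
           = Σ P(x) log₂(P(x)) + log₂(4)
           = log₂(4) - H(P)

H(P) = -Σ P(x) log₂(P(x)):
  -P(1)·log₂(P(1)) = -(0.0725)·log₂(0.0725) = 0.27448
  -P(2)·log₂(P(2)) = -(0.8257)·log₂(0.8257) = 0.22815
  -P(3)·log₂(P(3)) = -(0.0919)·log₂(0.0919) = 0.31648
  -P(4)·log₂(P(4)) = -(0.0099)·log₂(0.0099) = 0.06592
H(P) = 0.27448 + 0.22815 + 0.31648 + 0.06592 = 0.88503 bits

log₂(4) = 2.00000 bits

D_KL(P||U) = 2.00000 - 0.88503 = 1.11497 ≈ 1.1150 bits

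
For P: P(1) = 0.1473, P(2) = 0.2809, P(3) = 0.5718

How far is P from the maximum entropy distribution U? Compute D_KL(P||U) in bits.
0.2023 bits

U(i) = 1/3 for all i

D_KL(P||U) = Σ P(x) log₂(P(x) / (1/3))
           = Σ P(x) log₂(P(x)) + log₂(3)
           = log₂(3) - H(P)

H(P) = -Σ P(x) log₂(P(x)):
  -P(1)·log₂(P(1)) = -(0.1473)·log₂(0.1473) = 0.40702
  -P(2)·log₂(P(2)) = -(0.2809)·log₂(0.2809) = 0.51457
  -P(3)·log₂(P(3)) = -(0.5718)·log₂(0.5718) = 0.46111
H(P) = 0.40702 + 0.51457 + 0.46111 = 1.38270 bits

log₂(3) = 1.58496 bits

D_KL(P||U) = 1.58496 - 1.38270 = 0.20226 ≈ 0.2023 bits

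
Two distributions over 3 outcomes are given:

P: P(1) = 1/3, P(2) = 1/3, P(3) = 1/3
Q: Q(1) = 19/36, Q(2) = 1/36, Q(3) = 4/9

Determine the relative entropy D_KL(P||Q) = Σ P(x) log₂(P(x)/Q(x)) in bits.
0.8357 bits

D_KL(P||Q) = Σ P(x) log₂(P(x)/Q(x))

Computing term by term:
  P(1)·log₂(P(1)/Q(1)) = (1/3)·log₂((1/3)/(19/36)) = -0.22099
  P(2)·log₂(P(2)/Q(2)) = (1/3)·log₂((1/3)/(1/36)) = 1.19499
  P(3)·log₂(P(3)/Q(3)) = (1/3)·log₂((1/3)/(4/9)) = -0.13835

D_KL(P||Q) = -0.22099 + 1.19499 - 0.13835 = 0.83565 ≈ 0.8357 bits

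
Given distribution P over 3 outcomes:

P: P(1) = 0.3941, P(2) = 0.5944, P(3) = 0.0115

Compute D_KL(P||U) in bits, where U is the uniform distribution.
0.5354 bits

U(i) = 1/3 for all i

D_KL(P||U) = Σ P(x) log₂(P(x) / (1/3))
           = Σ P(x) log₂(P(x)) + log₂(3)
           = log₂(3) - H(P)

H(P) = -Σ P(x) log₂(P(x)):
  -P(1)·log₂(P(1)) = -(0.3941)·log₂(0.3941) = 0.52942
  -P(2)·log₂(P(2)) = -(0.5944)·log₂(0.5944) = 0.44609
  -P(3)·log₂(P(3)) = -(0.0115)·log₂(0.0115) = 0.07409
H(P) = 0.52942 + 0.44609 + 0.07409 = 1.04960 bits

log₂(3) = 1.58496 bits

D_KL(P||U) = 1.58496 - 1.04960 = 0.53536 ≈ 0.5354 bits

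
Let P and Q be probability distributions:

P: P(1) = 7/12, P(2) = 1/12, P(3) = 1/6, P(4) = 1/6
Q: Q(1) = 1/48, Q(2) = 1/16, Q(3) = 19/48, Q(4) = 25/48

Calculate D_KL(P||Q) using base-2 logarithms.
2.3569 bits

D_KL(P||Q) = Σ P(x) log₂(P(x)/Q(x))

Computing term by term:
  P(1)·log₂(P(1)/Q(1)) = (7/12)·log₂((7/12)/(1/48)) = 2.80429
  P(2)·log₂(P(2)/Q(2)) = (1/12)·log₂((1/12)/(1/16)) = 0.03459
  P(3)·log₂(P(3)/Q(3)) = (1/6)·log₂((1/6)/(19/48)) = -0.20799
  P(4)·log₂(P(4)/Q(4)) = (1/6)·log₂((1/6)/(25/48)) = -0.27398

D_KL(P||Q) = 2.80429 + 0.03459 - 0.20799 - 0.27398 = 2.35691 ≈ 2.3569 bits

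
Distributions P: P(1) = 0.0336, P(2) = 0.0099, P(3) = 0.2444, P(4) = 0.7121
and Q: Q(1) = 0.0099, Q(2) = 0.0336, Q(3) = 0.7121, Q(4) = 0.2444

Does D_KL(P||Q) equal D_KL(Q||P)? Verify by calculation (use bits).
D_KL(P||Q) = 0.7634 bits, D_KL(Q||P) = 0.7634 bits. Yes — for this pair D_KL(P||Q) = D_KL(Q||P).

D_KL(P||Q) = Σ P(x) log₂(P(x)/Q(x))

Computing term by term:
  P(1)·log₂(P(1)/Q(1)) = 0.0336·log₂(0.0336/0.0099) = 0.05924
  P(2)·log₂(P(2)/Q(2)) = 0.0099·log₂(0.0099/0.0336) = -0.01745
  P(3)·log₂(P(3)/Q(3)) = 0.2444·log₂(0.2444/0.7121) = -0.37707
  P(4)·log₂(P(4)/Q(4)) = 0.7121·log₂(0.7121/0.2444) = 1.09865

D_KL(P||Q) = 0.05924 - 0.01745 - 0.37707 + 1.09865 = 0.76337 ≈ 0.7634 bits

D_KL(Q||P) = Σ Q(x) log₂(Q(x)/P(x))

Computing term by term:
  Q(1)·log₂(Q(1)/P(1)) = 0.0099·log₂(0.0099/0.0336) = -0.01745
  Q(2)·log₂(Q(2)/P(2)) = 0.0336·log₂(0.0336/0.0099) = 0.05924
  Q(3)·log₂(Q(3)/P(3)) = 0.7121·log₂(0.7121/0.2444) = 1.09865
  Q(4)·log₂(Q(4)/P(4)) = 0.2444·log₂(0.2444/0.7121) = -0.37707

D_KL(Q||P) = -0.01745 + 0.05924 + 1.09865 - 0.37707 = 0.76337 ≈ 0.7634 bits

These ARE equal here. Q is P with outcomes relabeled (Q(1) = P(2), Q(2) = P(1), Q(3) = P(4), Q(4) = P(3)) by a relabeling that is its own inverse, so the two sums contain exactly the same terms in a different order. This is a special case — KL divergence is not symmetric in general: D_KL(P||Q) ≠ D_KL(Q||P) for most P, Q.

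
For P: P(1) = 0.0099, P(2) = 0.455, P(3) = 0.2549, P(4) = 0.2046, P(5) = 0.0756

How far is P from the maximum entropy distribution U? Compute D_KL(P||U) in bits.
0.4864 bits

U(i) = 1/5 for all i

D_KL(P||U) = Σ P(x) log₂(P(x) / (1/5))
           = Σ P(x) log₂(P(x)) + log₂(5)
           = log₂(5) - H(P)

H(P) = -Σ P(x) log₂(P(x)):
  -P(1)·log₂(P(1)) = -(0.0099)·log₂(0.0099) = 0.06592
  -P(2)·log₂(P(2)) = -(0.455)·log₂(0.455) = 0.51691
  -P(3)·log₂(P(3)) = -(0.2549)·log₂(0.2549) = 0.50266
  -P(4)·log₂(P(4)) = -(0.2046)·log₂(0.2046) = 0.46835
  -P(5)·log₂(P(5)) = -(0.0756)·log₂(0.0756) = 0.28165
H(P) = 0.06592 + 0.51691 + 0.50266 + 0.46835 + 0.28165 = 1.83549 bits

log₂(5) = 2.32193 bits

D_KL(P||U) = 2.32193 - 1.83549 = 0.48644 ≈ 0.4864 bits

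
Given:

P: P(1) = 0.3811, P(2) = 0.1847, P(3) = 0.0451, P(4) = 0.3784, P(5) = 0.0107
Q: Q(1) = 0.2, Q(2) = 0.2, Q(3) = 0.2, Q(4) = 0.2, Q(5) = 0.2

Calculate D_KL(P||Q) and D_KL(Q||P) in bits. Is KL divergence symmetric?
D_KL(P||Q) = 0.5393 bits, D_KL(Q||P) = 0.9276 bits. No, KL divergence is not symmetric.

D_KL(P||Q) = Σ P(x) log₂(P(x)/Q(x))

Computing term by term:
  P(1)·log₂(P(1)/Q(1)) = 0.3811·log₂(0.3811/0.2) = 0.35449
  P(2)·log₂(P(2)/Q(2)) = 0.1847·log₂(0.1847/0.2) = -0.02121
  P(3)·log₂(P(3)/Q(3)) = 0.0451·log₂(0.0451/0.2) = -0.09691
  P(4)·log₂(P(4)/Q(4)) = 0.3784·log₂(0.3784/0.2) = 0.34809
  P(5)·log₂(P(5)/Q(5)) = 0.0107·log₂(0.0107/0.2) = -0.04520

D_KL(P||Q) = 0.35449 - 0.02121 - 0.09691 + 0.34809 - 0.04520 = 0.53926 ≈ 0.5393 bits

D_KL(Q||P) = Σ Q(x) log₂(Q(x)/P(x))

Computing term by term:
  Q(1)·log₂(Q(1)/P(1)) = 0.2·log₂(0.2/0.3811) = -0.18603
  Q(2)·log₂(Q(2)/P(2)) = 0.2·log₂(0.2/0.1847) = 0.02296
  Q(3)·log₂(Q(3)/P(3)) = 0.2·log₂(0.2/0.0451) = 0.42976
  Q(4)·log₂(Q(4)/P(4)) = 0.2·log₂(0.2/0.3784) = -0.18398
  Q(5)·log₂(Q(5)/P(5)) = 0.2·log₂(0.2/0.0107) = 0.84486

D_KL(Q||P) = -0.18603 + 0.02296 + 0.42976 - 0.18398 + 0.84486 = 0.92757 ≈ 0.9276 bits

These are NOT equal (difference: 0.3883 bits). KL divergence is asymmetric: D_KL(P||Q) ≠ D_KL(Q||P) in general.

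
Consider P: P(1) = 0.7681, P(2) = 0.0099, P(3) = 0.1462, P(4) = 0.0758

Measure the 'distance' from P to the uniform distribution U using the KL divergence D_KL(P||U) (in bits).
0.9541 bits

U(i) = 1/4 for all i

D_KL(P||U) = Σ P(x) log₂(P(x) / (1/4))
           = Σ P(x) log₂(P(x)) + log₂(4)
           = log₂(4) - H(P)

H(P) = -Σ P(x) log₂(P(x)):
  -P(1)·log₂(P(1)) = -(0.7681)·log₂(0.7681) = 0.29236
  -P(2)·log₂(P(2)) = -(0.0099)·log₂(0.0099) = 0.06592
  -P(3)·log₂(P(3)) = -(0.1462)·log₂(0.1462) = 0.40556
  -P(4)·log₂(P(4)) = -(0.0758)·log₂(0.0758) = 0.28210
H(P) = 0.29236 + 0.06592 + 0.40556 + 0.28210 = 1.04594 bits

log₂(4) = 2.00000 bits

D_KL(P||U) = 2.00000 - 1.04594 = 0.95406 ≈ 0.9541 bits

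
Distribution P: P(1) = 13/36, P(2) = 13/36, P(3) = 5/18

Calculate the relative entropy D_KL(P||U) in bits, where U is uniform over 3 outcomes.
0.0103 bits

U(i) = 1/3 for all i

D_KL(P||U) = Σ P(x) log₂(P(x) / (1/3))
           = Σ P(x) log₂(P(x)) + log₂(3)
           = log₂(3) - H(P)

H(P) = -Σ P(x) log₂(P(x)):
  -P(1)·log₂(P(1)) = -(13/36)·log₂(13/36) = 0.53065
  -P(2)·log₂(P(2)) = -(13/36)·log₂(13/36) = 0.53065
  -P(3)·log₂(P(3)) = -(5/18)·log₂(5/18) = 0.51333
H(P) = 0.53065 + 0.53065 + 0.51333 = 1.57463 bits

log₂(3) = 1.58496 bits

D_KL(P||U) = 1.58496 - 1.57463 = 0.01033 ≈ 0.0103 bits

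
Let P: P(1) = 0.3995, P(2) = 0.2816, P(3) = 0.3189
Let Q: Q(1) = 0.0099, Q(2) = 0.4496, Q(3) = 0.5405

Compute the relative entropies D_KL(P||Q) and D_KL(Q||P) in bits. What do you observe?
D_KL(P||Q) = 1.6984 bits, D_KL(Q||P) = 0.6621 bits. The two directions give different values (D_KL(P||Q) exceeds D_KL(Q||P) by 1.0363 bits): KL divergence is asymmetric.

D_KL(P||Q) = Σ P(x) log₂(P(x)/Q(x))

Computing term by term:
  P(1)·log₂(P(1)/Q(1)) = 0.3995·log₂(0.3995/0.0099) = 2.13118
  P(2)·log₂(P(2)/Q(2)) = 0.2816·log₂(0.2816/0.4496) = -0.19008
  P(3)·log₂(P(3)/Q(3)) = 0.3189·log₂(0.3189/0.5405) = -0.24274

D_KL(P||Q) = 2.13118 - 0.19008 - 0.24274 = 1.69836 ≈ 1.6984 bits

D_KL(Q||P) = Σ Q(x) log₂(Q(x)/P(x))

Computing term by term:
  Q(1)·log₂(Q(1)/P(1)) = 0.0099·log₂(0.0099/0.3995) = -0.05281
  Q(2)·log₂(Q(2)/P(2)) = 0.4496·log₂(0.4496/0.2816) = 0.30348
  Q(3)·log₂(Q(3)/P(3)) = 0.5405·log₂(0.5405/0.3189) = 0.41142

D_KL(Q||P) = -0.05281 + 0.30348 + 0.41142 = 0.66209 ≈ 0.6621 bits

These are NOT equal (difference: 1.0363 bits). KL divergence is asymmetric: D_KL(P||Q) ≠ D_KL(Q||P) in general.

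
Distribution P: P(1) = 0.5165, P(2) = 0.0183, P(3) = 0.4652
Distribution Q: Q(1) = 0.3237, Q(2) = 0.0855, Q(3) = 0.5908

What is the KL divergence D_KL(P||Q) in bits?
0.1471 bits

D_KL(P||Q) = Σ P(x) log₂(P(x)/Q(x))

Computing term by term:
  P(1)·log₂(P(1)/Q(1)) = 0.5165·log₂(0.5165/0.3237) = 0.34818
  P(2)·log₂(P(2)/Q(2)) = 0.0183·log₂(0.0183/0.0855) = -0.04070
  P(3)·log₂(P(3)/Q(3)) = 0.4652·log₂(0.4652/0.5908) = -0.16041

D_KL(P||Q) = 0.34818 - 0.04070 - 0.16041 = 0.14707 ≈ 0.1471 bits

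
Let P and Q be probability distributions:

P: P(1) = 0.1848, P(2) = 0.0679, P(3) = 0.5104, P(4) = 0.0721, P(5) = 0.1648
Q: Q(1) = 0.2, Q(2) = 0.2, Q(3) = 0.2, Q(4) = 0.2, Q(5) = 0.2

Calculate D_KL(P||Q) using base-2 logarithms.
0.4108 bits

D_KL(P||Q) = Σ P(x) log₂(P(x)/Q(x))

Computing term by term:
  P(1)·log₂(P(1)/Q(1)) = 0.1848·log₂(0.1848/0.2) = -0.02107
  P(2)·log₂(P(2)/Q(2)) = 0.0679·log₂(0.0679/0.2) = -0.10582
  P(3)·log₂(P(3)/Q(3)) = 0.5104·log₂(0.5104/0.2) = 0.68987
  P(4)·log₂(P(4)/Q(4)) = 0.0721·log₂(0.0721/0.2) = -0.10613
  P(5)·log₂(P(5)/Q(5)) = 0.1648·log₂(0.1648/0.2) = -0.04603

D_KL(P||Q) = -0.02107 - 0.10582 + 0.68987 - 0.10613 - 0.04603 = 0.41082 ≈ 0.4108 bits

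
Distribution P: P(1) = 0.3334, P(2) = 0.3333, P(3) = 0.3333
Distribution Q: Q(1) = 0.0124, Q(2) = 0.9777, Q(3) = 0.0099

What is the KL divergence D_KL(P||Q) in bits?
2.7567 bits

D_KL(P||Q) = Σ P(x) log₂(P(x)/Q(x))

Computing term by term:
  P(1)·log₂(P(1)/Q(1)) = 0.3334·log₂(0.3334/0.0124) = 1.58326
  P(2)·log₂(P(2)/Q(2)) = 0.3333·log₂(0.3333/0.9777) = -0.51747
  P(3)·log₂(P(3)/Q(3)) = 0.3333·log₂(0.3333/0.0099) = 1.69091

D_KL(P||Q) = 1.58326 - 0.51747 + 1.69091 = 2.75670 ≈ 2.7567 bits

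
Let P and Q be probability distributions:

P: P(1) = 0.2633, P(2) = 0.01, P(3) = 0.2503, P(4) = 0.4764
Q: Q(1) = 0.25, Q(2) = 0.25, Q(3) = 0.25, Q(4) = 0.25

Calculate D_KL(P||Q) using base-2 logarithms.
0.4169 bits

D_KL(P||Q) = Σ P(x) log₂(P(x)/Q(x))

Computing term by term:
  P(1)·log₂(P(1)/Q(1)) = 0.2633·log₂(0.2633/0.25) = 0.01969
  P(2)·log₂(P(2)/Q(2)) = 0.01·log₂(0.01/0.25) = -0.04644
  P(3)·log₂(P(3)/Q(3)) = 0.2503·log₂(0.2503/0.25) = 0.00043
  P(4)·log₂(P(4)/Q(4)) = 0.4764·log₂(0.4764/0.25) = 0.44317

D_KL(P||Q) = 0.01969 - 0.04644 + 0.00043 + 0.44317 = 0.41685 ≈ 0.4169 bits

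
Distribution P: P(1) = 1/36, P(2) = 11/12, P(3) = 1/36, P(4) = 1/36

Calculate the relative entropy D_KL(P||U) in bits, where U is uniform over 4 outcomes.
1.4541 bits

U(i) = 1/4 for all i

D_KL(P||U) = Σ P(x) log₂(P(x) / (1/4))
           = Σ P(x) log₂(P(x)) + log₂(4)
           = log₂(4) - H(P)

H(P) = -Σ P(x) log₂(P(x)):
  -P(1)·log₂(P(1)) = -(1/36)·log₂(1/36) = 0.14361
  -P(2)·log₂(P(2)) = -(11/12)·log₂(11/12) = 0.11507
  -P(3)·log₂(P(3)) = -(1/36)·log₂(1/36) = 0.14361
  -P(4)·log₂(P(4)) = -(1/36)·log₂(1/36) = 0.14361
H(P) = 0.14361 + 0.11507 + 0.14361 + 0.14361 = 0.54590 bits

log₂(4) = 2.00000 bits

D_KL(P||U) = 2.00000 - 0.54590 = 1.45410 ≈ 1.4541 bits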